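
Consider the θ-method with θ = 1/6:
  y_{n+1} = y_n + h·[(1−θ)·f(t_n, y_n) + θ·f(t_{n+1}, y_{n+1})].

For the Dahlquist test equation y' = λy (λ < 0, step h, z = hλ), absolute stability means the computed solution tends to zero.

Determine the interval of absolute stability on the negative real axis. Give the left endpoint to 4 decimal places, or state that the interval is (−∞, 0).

z∈(-3.0000,0).

Test eqn y'=λy, z=hλ:
  y_{n+1} = y_n + z·[5/6·y_n + 1/6·y_{n+1}] ⇒ (1 − 1/6z)y_{n+1} = (1 + 5/6z)y_n
  ⇒ R(z) = (1 + 5/6z)/(1 − 1/6z).

Need |R(x)|<1, x<0.
x=-0.63: |R|=0.4299
R=−1: 1+5/6x = −1+1/6x ⇒ -2/3x=2 ⇒ x=2/(-2/3)=-3.0000
Confirm numerically:
  x=-1.997: |R|=0.49831 <1
  x=-1.798: |R|=0.38343 <1
  x=-1.758: |R|=0.35963 <1
  x=-1.673: |R|=0.30822 <1
  x=-3.567: |R|=1.23706 >1
  x=-3.168: |R|=1.07330 >1
  x=-3.087: |R|=1.03830 >1
Interval (-3.0000, 0).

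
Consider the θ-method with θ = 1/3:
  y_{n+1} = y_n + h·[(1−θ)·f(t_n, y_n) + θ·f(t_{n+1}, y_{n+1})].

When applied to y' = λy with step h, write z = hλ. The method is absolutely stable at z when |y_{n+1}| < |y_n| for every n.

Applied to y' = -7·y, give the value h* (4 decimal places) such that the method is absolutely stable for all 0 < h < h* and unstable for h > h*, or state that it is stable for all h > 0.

With y'=λy (z=hλ):
  y_{n+1} = y_n + z·[2/3·y_n + 1/3·y_{n+1}] ⇒ (1 − 1/3z)y_{n+1} = (1 + 2/3z)y_n
  ⇒ R(z) = (1 + 2/3z)/(1 − 1/3z).

Boundary: |R(x)|=1, x<0.
x=-0.34: |R|=0.6946
R=−1: 1+2/3x = −1+1/3x ⇒ -1/3x=2 ⇒ x=2/(-1/3)=-6.0000
Confirm numerically:
  x=-3.906: |R|=0.69679 <1
  x=-3.185: |R|=0.54487 <1
  x=-3.183: |R|=0.54440 <1
  x=-6.395: |R|=1.04204 >1
  x=-6.184: |R|=1.02003 >1
  x=-6.125: |R|=1.01370 >1
Stable set (-6.0000, 0).

(-6.0000,0); λ=-7 ⇒ h* = (6)/7 = 0.8571.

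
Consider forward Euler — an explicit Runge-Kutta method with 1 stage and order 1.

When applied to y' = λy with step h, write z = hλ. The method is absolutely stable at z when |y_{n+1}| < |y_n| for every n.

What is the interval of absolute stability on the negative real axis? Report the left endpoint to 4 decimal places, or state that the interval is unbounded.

z∈(-2.0000,0).

On y'=λy, z=hλ:
  order 1, 1-stage ⇒ R(z)=1+z
  (e.g. R(-1.25)=-0.25000, |R|=0.25000)

Need |R(x)|<1, x<0.
x=-1.25: |R|=0.2500
|R(-2.24)|=1.2400 |R(-2.01)|=1.0100 |R(-1.42)|=0.4200
Bisect:
  x_lo=-2.5469 |R|=1.5469  x_hi=-0.1277 |R|=0.8723
  mid=-1.33729 |R|=0.33729 →hi
  mid=-1.94210 |R|=0.94210 →hi
  mid=-2.24451 |R|=1.24451 →lo
  mid=-2.09331 |R|=1.09331 →lo
  mid=-2.01770 |R|=1.01770 →lo
  mid=-1.97990 |R|=0.97990 →hi
  mid=-1.99880 |R|=0.99880 →hi
  mid=-2.00825 |R|=1.00825 →lo
  ...
  [-2.00013,-1.99998] ⇒ x*=-2.0000
Stable set (-2.0000, 0).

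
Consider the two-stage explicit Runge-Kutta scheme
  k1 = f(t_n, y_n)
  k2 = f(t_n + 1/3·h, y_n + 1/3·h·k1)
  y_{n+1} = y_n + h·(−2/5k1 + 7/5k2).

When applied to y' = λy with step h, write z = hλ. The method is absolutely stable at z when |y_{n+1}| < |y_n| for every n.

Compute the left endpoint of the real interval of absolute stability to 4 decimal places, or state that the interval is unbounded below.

On y'=λy, z=hλ:
  k1=λy_n ⇒ h·k1=z·y_n;  k2=λ(1+1/3z)y_n ⇒ h·k2=z(1+1/3z)y_n
  y_{n+1}/y_n = 1 − 2/5z + 7/5z(1+1/3z) = 1 + z + 7/15z²
  ⇒ R(z) = 1 + z + 7/15z².

Find x<0 with |R(x)|<1.
x=-0.99: |R|=0.4674
R=1: x+7/15x²=0 ⇒ x=−15/7=-2.1429; min R=1−1/(4·7/15)=0.4643>−1
Confirm numerically:
  x=-1.377: |R|=0.50786 <1
  x=-1.260: |R|=0.48088 <1
  x=-1.094: |R|=0.46452 <1
  x=-2.669: |R|=1.65533 >1
  x=-2.258: |R|=1.12133 >1
Interval (-2.1429, 0).

left endpoint -2.1429.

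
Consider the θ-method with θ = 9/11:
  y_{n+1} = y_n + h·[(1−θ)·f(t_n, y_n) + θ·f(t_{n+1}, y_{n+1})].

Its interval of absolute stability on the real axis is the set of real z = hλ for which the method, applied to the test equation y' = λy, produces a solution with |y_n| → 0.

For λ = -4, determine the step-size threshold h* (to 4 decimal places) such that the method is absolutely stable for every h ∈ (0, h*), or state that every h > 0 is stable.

(−∞, 0) — no finite endpoint. Any h>0 works for λ=-4.

With y'=λy (z=hλ):
  y_{n+1} = y_n + z·[2/11·y_n + 9/11·y_{n+1}] ⇒ (1 − 9/11z)y_{n+1} = (1 + 2/11z)y_n
  Hence R(z) = (1 + 2/11z)/(1 − 9/11z).

Find x<0 with |R(x)|<1.
x=-1.15: |R|=0.4075
x=-2: |R|=0.2414
x=-10: |R|=0.0891
x=-100: |R|=0.2075
θ=9/11≥1/2 ⇒ |1+2/11x|<|1−9/11x| ∀x<0 ⇒ stable on all of ℝ⁻.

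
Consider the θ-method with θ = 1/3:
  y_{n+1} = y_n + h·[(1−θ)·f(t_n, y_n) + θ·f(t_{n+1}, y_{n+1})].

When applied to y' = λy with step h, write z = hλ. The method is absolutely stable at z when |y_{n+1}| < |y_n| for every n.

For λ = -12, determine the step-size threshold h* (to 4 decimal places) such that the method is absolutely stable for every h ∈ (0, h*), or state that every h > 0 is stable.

(-6.0000,0); λ=-12 ⇒ h* = (6)/12 = 0.5000.

On y'=λy, z=hλ:
  y_{n+1} = y_n + z·[2/3·y_n + 1/3·y_{n+1}] ⇒ (1 − 1/3z)y_{n+1} = (1 + 2/3z)y_n
  Hence R(z) = (1 + 2/3z)/(1 − 1/3z).

Solve |R(x)|<1 on ℝ⁻.
x=-0.41: |R|=0.6393
R=−1: 1+2/3x = −1+1/3x ⇒ -1/3x=2 ⇒ x=2/(-1/3)=-6.0000
Confirm numerically:
  x=-5.693: |R|=0.96468 <1
  x=-4.492: |R|=0.79872 <1
  x=-4.102: |R|=0.73275 <1
  x=-3.833: |R|=0.68286 <1
  x=-6.417: |R|=1.04428 >1
  x=-6.392: |R|=1.04174 >1
  x=-6.341: |R|=1.03651 >1
Stable set (-6.0000, 0).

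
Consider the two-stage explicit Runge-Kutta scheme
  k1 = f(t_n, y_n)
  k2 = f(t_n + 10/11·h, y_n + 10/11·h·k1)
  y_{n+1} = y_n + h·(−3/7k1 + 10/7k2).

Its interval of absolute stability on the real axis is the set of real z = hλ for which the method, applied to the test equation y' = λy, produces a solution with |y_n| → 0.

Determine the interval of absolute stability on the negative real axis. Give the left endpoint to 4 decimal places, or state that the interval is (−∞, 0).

With y'=λy (z=hλ):
  k1=λy_n ⇒ h·k1=z·y_n;  k2=λ(1+10/11z)y_n ⇒ h·k2=z(1+10/11z)y_n
  y_{n+1}/y_n = 1 − 3/7z + 10/7z(1+10/11z) = 1 + z + 100/77z²
  Hence R(z) = 1 + z + 100/77z².

Boundary: |R(x)|=1, x<0.
x=-1.47: |R|=2.3364
R=1: x+100/77x²=0 ⇒ x=−77/100=-0.7700; min R=1−1/(4·100/77)=0.8075>−1
Confirm numerically:
  x=-0.738: |R|=0.96933 <1
  x=-0.736: |R|=0.96750 <1
  x=-0.694: |R|=0.93150 <1
  x=-0.652: |R|=0.90008 <1
  x=-1.356: |R|=2.03197 >1
  x=-1.053: |R|=1.38701 >1
So |R|<1 on (-0.7700, 0).

(-0.7700, 0).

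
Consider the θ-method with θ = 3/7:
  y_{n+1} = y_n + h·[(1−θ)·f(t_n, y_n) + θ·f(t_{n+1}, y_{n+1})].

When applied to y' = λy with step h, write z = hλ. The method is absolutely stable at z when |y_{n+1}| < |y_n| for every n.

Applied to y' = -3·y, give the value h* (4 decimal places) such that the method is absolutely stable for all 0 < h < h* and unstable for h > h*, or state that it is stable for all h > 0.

(-14.0000,0); λ=-3 ⇒ h* = (14)/3 = 4.6667.

On y'=λy, z=hλ:
  y_{n+1} = y_n + z·[4/7·y_n + 3/7·y_{n+1}] ⇒ (1 − 3/7z)y_{n+1} = (1 + 4/7z)y_n
  R(z) = (1 + 4/7z)/(1 − 3/7z).

Solve |R(x)|<1 on ℝ⁻.
x=-0.95: |R|=0.3249
R=−1: 1+4/7x = −1+3/7x ⇒ -1/7x=2 ⇒ x=2/(-1/7)=-14.0000
Confirm numerically:
  x=-12.986: |R|=0.97794 <1
  x=-12.519: |R|=0.96676 <1
  x=-9.806: |R|=0.88484 <1
  x=-7.940: |R|=0.80337 <1
  x=-14.415: |R|=1.00826 >1
  x=-14.074: |R|=1.00150 >1
So |R|<1 on (-14.0000, 0).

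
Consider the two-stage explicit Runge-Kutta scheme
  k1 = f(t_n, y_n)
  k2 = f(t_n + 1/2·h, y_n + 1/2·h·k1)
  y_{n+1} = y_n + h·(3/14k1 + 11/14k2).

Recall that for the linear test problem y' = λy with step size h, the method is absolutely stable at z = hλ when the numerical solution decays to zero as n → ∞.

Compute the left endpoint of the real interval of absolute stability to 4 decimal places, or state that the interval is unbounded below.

Set f=λy, z=hλ:
  k1=λy_n ⇒ h·k1=z·y_n;  k2=λ(1+1/2z)y_n ⇒ h·k2=z(1+1/2z)y_n
  y_{n+1}/y_n = 1 + 3/14z + 11/14z(1+1/2z) = 1 + z + 11/28z²
  so R(z) = 1 + z + 11/28z².

Find x<0 with |R(x)|<1.
x=-0.78: |R|=0.4590
R=1: x+11/28x²=0 ⇒ x=−28/11=-2.5455; min R=1−1/(4·11/28)=0.3636>−1
Confirm numerically:
  x=-2.113: |R|=0.64102 <1
  x=-1.475: |R|=0.37971 <1
  x=-1.328: |R|=0.36484 <1
  x=-3.065: |R|=1.62559 >1
  x=-3.054: |R|=1.61015 >1
Stable set (-2.5455, 0).

z* = -2.5455.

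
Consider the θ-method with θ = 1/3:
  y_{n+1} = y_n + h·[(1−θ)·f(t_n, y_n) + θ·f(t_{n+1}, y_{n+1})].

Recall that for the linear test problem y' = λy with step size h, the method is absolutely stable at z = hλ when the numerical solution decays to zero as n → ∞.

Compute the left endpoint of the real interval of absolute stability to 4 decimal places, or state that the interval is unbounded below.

z* = -6.0000.

Test eqn y'=λy, z=hλ:
  y_{n+1} = y_n + z·[2/3·y_n + 1/3·y_{n+1}] ⇒ (1 − 1/3z)y_{n+1} = (1 + 2/3z)y_n
  R(z) = (1 + 2/3z)/(1 − 1/3z).

Solve |R(x)|<1 on ℝ⁻.
x=-1.27: |R|=0.1077
R=−1: 1+2/3x = −1+1/3x ⇒ -1/3x=2 ⇒ x=2/(-1/3)=-6.0000
Confirm numerically:
  x=-5.152: |R|=0.89598 <1
  x=-4.692: |R|=0.82995 <1
  x=-4.422: |R|=0.78739 <1
  x=-3.000: |R|=0.50000 <1
  x=-6.485: |R|=1.05113 >1
  x=-6.263: |R|=1.02839 >1
Interval (-6.0000, 0).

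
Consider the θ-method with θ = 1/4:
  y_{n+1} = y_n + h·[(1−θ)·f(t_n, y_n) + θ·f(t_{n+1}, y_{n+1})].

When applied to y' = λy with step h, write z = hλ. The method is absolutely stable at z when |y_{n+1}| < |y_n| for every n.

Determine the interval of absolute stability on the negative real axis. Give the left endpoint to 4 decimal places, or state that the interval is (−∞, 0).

(-4.0000, 0).

Test eqn y'=λy, z=hλ:
  y_{n+1} = y_n + z·[3/4·y_n + 1/4·y_{n+1}] ⇒ (1 − 1/4z)y_{n+1} = (1 + 3/4z)y_n
  R(z) = (1 + 3/4z)/(1 − 1/4z).

Solve |R(x)|<1 on ℝ⁻.
x=-0.52: |R|=0.5398
R=−1: 1+3/4x = −1+1/4x ⇒ -1/2x=2 ⇒ x=2/(-1/2)=-4.0000
Confirm numerically:
  x=-3.875: |R|=0.96825 <1
  x=-3.146: |R|=0.76099 <1
  x=-1.747: |R|=0.21594 <1
  x=-4.594: |R|=1.13824 >1
  x=-4.446: |R|=1.10561 >1
  x=-4.281: |R|=1.06787 >1
Interval (-4.0000, 0).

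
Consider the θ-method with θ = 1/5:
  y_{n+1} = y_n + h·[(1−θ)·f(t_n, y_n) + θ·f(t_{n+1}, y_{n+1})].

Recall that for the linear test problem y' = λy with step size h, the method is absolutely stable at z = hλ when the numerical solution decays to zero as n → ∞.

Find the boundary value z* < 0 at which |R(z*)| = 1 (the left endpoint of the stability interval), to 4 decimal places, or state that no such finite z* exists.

On y'=λy, z=hλ:
  y_{n+1} = y_n + z·[4/5·y_n + 1/5·y_{n+1}] ⇒ (1 − 1/5z)y_{n+1} = (1 + 4/5z)y_n
  ⇒ R(z) = (1 + 4/5z)/(1 − 1/5z).

Solve |R(x)|<1 on ℝ⁻.
x=-0.45: |R|=0.5872
R=−1: 1+4/5x = −1+1/5x ⇒ -3/5x=2 ⇒ x=2/(-3/5)=-3.3333
Confirm numerically:
  x=-3.185: |R|=0.94563 <1
  x=-2.472: |R|=0.65418 <1
  x=-1.905: |R|=0.37944 <1
  x=-3.823: |R|=1.16650 >1
  x=-3.577: |R|=1.08523 >1
  x=-3.418: |R|=1.03017 >1
Interval (-3.3333, 0).

left endpoint -3.3333.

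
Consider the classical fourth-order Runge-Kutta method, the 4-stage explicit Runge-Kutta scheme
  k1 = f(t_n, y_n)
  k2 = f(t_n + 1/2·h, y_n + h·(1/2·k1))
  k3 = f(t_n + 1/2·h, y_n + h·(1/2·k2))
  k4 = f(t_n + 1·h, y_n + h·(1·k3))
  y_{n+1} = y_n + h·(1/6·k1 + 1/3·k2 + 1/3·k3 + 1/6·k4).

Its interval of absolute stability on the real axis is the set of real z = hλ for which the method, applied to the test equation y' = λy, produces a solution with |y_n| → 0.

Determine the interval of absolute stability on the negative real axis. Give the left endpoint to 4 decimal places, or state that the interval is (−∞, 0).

z∈(-2.7853,0).

With y'=λy (z=hλ):
  order 4, 4-stage ⇒ R(z)=1+z+z^2/2+z^3/6+z^4/24
  (e.g. R(-0.87)=0.42257, |R|=0.42257)

Find x<0 with |R(x)|<1.
x=-0.87: |R|=0.4226
|R(-1.92)|=0.3098 |R(-1.71)|=0.2749 |R(-1.27)|=0.3034
Bisect:
  x_lo=-3.1476 |R|=1.6986  x_hi=-0.3769 |R|=0.6861
  mid=-1.76225 |R|=0.28024 →hi
  mid=-2.45494 |R|=0.60594 →hi
  mid=-2.80128 |R|=1.02438 →lo
  mid=-2.62811 |R|=0.78775 →hi
  mid=-2.71470 |R|=0.89868 →hi
  mid=-2.75799 |R|=0.95961 →hi
  mid=-2.77964 |R|=0.99151 →hi
  mid=-2.79046 |R|=1.00782 →lo
  mid=-2.78505 |R|=0.99963 →hi
  ...
  [-2.78539,-2.78522] ⇒ x*=-2.7853
So |R|<1 on (-2.7853, 0).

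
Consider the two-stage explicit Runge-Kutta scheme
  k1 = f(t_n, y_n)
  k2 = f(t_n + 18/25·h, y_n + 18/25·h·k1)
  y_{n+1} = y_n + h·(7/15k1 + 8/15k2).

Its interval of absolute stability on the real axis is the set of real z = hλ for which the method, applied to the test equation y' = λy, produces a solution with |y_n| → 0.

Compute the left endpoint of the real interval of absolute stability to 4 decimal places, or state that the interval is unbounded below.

Test eqn y'=λy, z=hλ:
  k1=λy_n ⇒ h·k1=z·y_n;  k2=λ(1+18/25z)y_n ⇒ h·k2=z(1+18/25z)y_n
  y_{n+1}/y_n = 1 + 7/15z + 8/15z(1+18/25z) = 1 + z + 48/125z²
  ⇒ R(z) = 1 + z + 48/125z².

Boundary: |R(x)|=1, x<0.
x=-1.5: |R|=0.3640
R=1: x+48/125x²=0 ⇒ x=−125/48=-2.6042; min R=1−1/(4·48/125)=0.3490>−1
Confirm numerically:
  x=-2.560: |R|=0.95658 <1
  x=-2.121: |R|=0.60648 <1
  x=-2.089: |R|=0.58675 <1
  x=-2.015: |R|=0.54413 <1
  x=-2.984: |R|=1.43523 >1
  x=-2.760: |R|=1.16516 >1
Stable set (-2.6042, 0).

z* = -2.6042.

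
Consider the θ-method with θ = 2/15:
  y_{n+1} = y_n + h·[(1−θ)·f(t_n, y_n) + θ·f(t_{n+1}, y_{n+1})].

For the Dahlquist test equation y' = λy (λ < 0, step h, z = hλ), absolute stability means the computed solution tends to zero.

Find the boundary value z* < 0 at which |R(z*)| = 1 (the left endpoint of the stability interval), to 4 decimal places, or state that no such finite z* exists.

z* = -2.7273.

On y'=λy, z=hλ:
  y_{n+1} = y_n + z·[13/15·y_n + 2/15·y_{n+1}] ⇒ (1 − 2/15z)y_{n+1} = (1 + 13/15z)y_n
  R(z) = (1 + 13/15z)/(1 − 2/15z).

Need |R(x)|<1, x<0.
x=-1.73: |R|=0.4057
R=−1: 1+13/15x = −1+2/15x ⇒ -11/15x=2 ⇒ x=2/(-11/15)=-2.7273
Confirm numerically:
  x=-2.658: |R|=0.96249 <1
  x=-2.413: |R|=0.82563 <1
  x=-1.735: |R|=0.40904 <1
  x=-1.182: |R|=0.02108 <1
  x=-3.065: |R|=1.17582 >1
  x=-2.960: |R|=1.12237 >1
Stable set (-2.7273, 0).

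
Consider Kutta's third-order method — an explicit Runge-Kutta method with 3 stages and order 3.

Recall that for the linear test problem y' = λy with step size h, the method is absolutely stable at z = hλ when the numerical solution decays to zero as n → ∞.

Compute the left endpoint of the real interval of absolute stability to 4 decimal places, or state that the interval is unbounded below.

With y'=λy (z=hλ):
  order 3, 3-stage ⇒ R(z)=1+z+z^2/2+z^3/6
  (e.g. R(-0.96)=0.35334, |R|=0.35334)

Boundary: |R(x)|=1, x<0.
x=-0.96: |R|=0.3533
|R(-2.84)|=1.6249 |R(-2.48)|=0.9470 |R(-1.01)|=0.3283
Bisect:
  x_lo=-3.3071 |R|=2.8669  x_hi=-0.3825 |R|=0.6813
  mid=-1.84480 |R|=0.18955 →hi
  mid=-2.57594 |R|=1.10698 →lo
  mid=-2.21037 |R|=0.56738 →hi
  mid=-2.39316 |R|=0.81391 →hi
  mid=-2.48455 |R|=0.95424 →hi
  mid=-2.53025 |R|=1.02901 →lo
  mid=-2.50740 |R|=0.99123 →hi
  mid=-2.51882 |R|=1.01002 →lo
  mid=-2.51311 |R|=1.00060 →lo
  ...
  [-2.51275,-2.51258] ⇒ x*=-2.5127
So |R|<1 on (-2.5127, 0).

z* = -2.5127.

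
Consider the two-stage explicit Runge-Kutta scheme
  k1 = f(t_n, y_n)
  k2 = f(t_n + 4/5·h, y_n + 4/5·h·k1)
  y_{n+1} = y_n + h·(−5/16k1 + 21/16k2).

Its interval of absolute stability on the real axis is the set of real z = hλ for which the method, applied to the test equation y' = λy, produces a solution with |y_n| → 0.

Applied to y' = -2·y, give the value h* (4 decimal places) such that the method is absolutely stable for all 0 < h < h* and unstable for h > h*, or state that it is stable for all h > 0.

Set f=λy, z=hλ:
  k1=λy_n ⇒ h·k1=z·y_n;  k2=λ(1+4/5z)y_n ⇒ h·k2=z(1+4/5z)y_n
  y_{n+1}/y_n = 1 − 5/16z + 21/16z(1+4/5z) = 1 + z + 21/20z²
  ⇒ R(z) = 1 + z + 21/20z².

Boundary: |R(x)|=1, x<0.
x=-0.61: |R|=0.7807
R=1: x+21/20x²=0 ⇒ x=−20/21=-0.9524; min R=1−1/(4·21/20)=0.7619>−1
Confirm numerically:
  x=-0.893: |R|=0.94432 <1
  x=-0.818: |R|=0.88458 <1
  x=-0.540: |R|=0.76618 <1
  x=-0.456: |R|=0.76233 <1
  x=-1.535: |R|=1.93904 >1
  x=-1.512: |R|=1.88845 >1
  x=-1.080: |R|=1.14472 >1
So |R|<1 on (-0.9524, 0).

(-0.9524,0); λ=-2 ⇒ h* = (20/21)/2 = 0.4762.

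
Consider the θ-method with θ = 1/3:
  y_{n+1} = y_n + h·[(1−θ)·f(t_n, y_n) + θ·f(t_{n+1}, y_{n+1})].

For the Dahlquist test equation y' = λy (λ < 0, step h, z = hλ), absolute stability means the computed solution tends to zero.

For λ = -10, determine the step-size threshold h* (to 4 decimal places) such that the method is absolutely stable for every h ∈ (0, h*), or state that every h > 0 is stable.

Test eqn y'=λy, z=hλ:
  y_{n+1} = y_n + z·[2/3·y_n + 1/3·y_{n+1}] ⇒ (1 − 1/3z)y_{n+1} = (1 + 2/3z)y_n
  ⇒ R(z) = (1 + 2/3z)/(1 − 1/3z).

Find x<0 with |R(x)|<1.
x=-0.36: |R|=0.6786
R=−1: 1+2/3x = −1+1/3x ⇒ -1/3x=2 ⇒ x=2/(-1/3)=-6.0000
Confirm numerically:
  x=-5.255: |R|=0.90975 <1
  x=-4.161: |R|=0.74319 <1
  x=-3.768: |R|=0.67021 <1
  x=-2.420: |R|=0.33948 <1
  x=-6.533: |R|=1.05591 >1
  x=-6.406: |R|=1.04316 >1
  x=-6.158: |R|=1.01725 >1
So |R|<1 on (-6.0000, 0).

(-6.0000,0); λ=-10 ⇒ h* = (6)/10 = 0.6000.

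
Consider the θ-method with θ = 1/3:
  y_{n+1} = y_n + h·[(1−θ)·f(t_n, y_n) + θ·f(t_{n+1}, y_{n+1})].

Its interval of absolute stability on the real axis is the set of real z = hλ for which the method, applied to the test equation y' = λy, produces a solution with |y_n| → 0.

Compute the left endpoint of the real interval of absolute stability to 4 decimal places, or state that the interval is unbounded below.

With y'=λy (z=hλ):
  y_{n+1} = y_n + z·[2/3·y_n + 1/3·y_{n+1}] ⇒ (1 − 1/3z)y_{n+1} = (1 + 2/3z)y_n
  so R(z) = (1 + 2/3z)/(1 − 1/3z).

Find x<0 with |R(x)|<1.
x=-1.78: |R|=0.1172
R=−1: 1+2/3x = −1+1/3x ⇒ -1/3x=2 ⇒ x=2/(-1/3)=-6.0000
Confirm numerically:
  x=-5.426: |R|=0.93188 <1
  x=-5.304: |R|=0.91618 <1
  x=-3.182: |R|=0.54416 <1
  x=-6.230: |R|=1.02492 >1
  x=-6.156: |R|=1.01704 >1
  x=-6.150: |R|=1.01639 >1
So |R|<1 on (-6.0000, 0).

z* = -6.0000.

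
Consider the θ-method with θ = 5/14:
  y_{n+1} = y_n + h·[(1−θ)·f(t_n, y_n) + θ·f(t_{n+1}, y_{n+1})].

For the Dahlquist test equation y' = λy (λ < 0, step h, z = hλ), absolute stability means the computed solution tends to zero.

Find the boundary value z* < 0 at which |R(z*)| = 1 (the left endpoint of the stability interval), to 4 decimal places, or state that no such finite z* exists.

left endpoint -7.0000.

On y'=λy, z=hλ:
  y_{n+1} = y_n + z·[9/14·y_n + 5/14·y_{n+1}] ⇒ (1 − 5/14z)y_{n+1} = (1 + 9/14z)y_n
  ⇒ R(z) = (1 + 9/14z)/(1 − 5/14z).

Find x<0 with |R(x)|<1.
x=-1.56: |R|=0.0018
R=−1: 1+9/14x = −1+5/14x ⇒ -2/7x=2 ⇒ x=2/(-2/7)=-7.0000
Confirm numerically:
  x=-5.721: |R|=0.87992 <1
  x=-5.118: |R|=0.80985 <1
  x=-4.918: |R|=0.78419 <1
  x=-7.379: |R|=1.02979 >1
  x=-7.073: |R|=1.00592 >1
  x=-7.043: |R|=1.00349 >1
Interval (-7.0000, 0).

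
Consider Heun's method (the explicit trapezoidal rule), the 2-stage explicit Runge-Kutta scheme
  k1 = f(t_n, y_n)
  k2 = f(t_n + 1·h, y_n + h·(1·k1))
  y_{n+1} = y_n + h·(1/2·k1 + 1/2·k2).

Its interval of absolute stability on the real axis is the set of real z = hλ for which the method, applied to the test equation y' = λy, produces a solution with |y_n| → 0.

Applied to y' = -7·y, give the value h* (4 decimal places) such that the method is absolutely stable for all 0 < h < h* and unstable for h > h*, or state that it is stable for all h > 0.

On y'=λy, z=hλ:
  order 2, 2-stage ⇒ R(z)=1+z+z^2/2
  (e.g. R(-0.78)=0.52420, |R|=0.52420)

Find x<0 with |R(x)|<1.
x=-0.78: |R|=0.5242
|R(-1.54)|=0.6458 |R(-1.37)|=0.5685 |R(-1.03)|=0.5005
Bisect:
  x_lo=-2.8114 |R|=2.1406  x_hi=-0.2916 |R|=0.7509
  mid=-1.55149 |R|=0.65207 →hi
  mid=-2.18145 |R|=1.19792 →lo
  mid=-1.86647 |R|=0.87539 →hi
  mid=-2.02396 |R|=1.02425 →lo
  mid=-1.94522 |R|=0.94672 →hi
  mid=-1.98459 |R|=0.98471 →hi
  mid=-2.00428 |R|=1.00429 →lo
  ...
  [-2.00012,-1.99997] ⇒ x*=-2.0000
Interval (-2.0000, 0).

(-2.0000,0); λ=-7 ⇒ h* = 0.2857.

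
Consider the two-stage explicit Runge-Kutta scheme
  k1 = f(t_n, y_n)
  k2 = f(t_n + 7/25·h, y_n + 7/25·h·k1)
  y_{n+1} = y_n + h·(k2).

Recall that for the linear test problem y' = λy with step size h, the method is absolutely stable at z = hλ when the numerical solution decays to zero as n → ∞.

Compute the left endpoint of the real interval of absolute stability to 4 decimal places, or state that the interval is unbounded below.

left endpoint -3.5714.

On y'=λy, z=hλ:
  k1=λy_n ⇒ h·k1=z·y_n;  k2=λ(1+7/25z)y_n ⇒ h·k2=z(1+7/25z)y_n
  y_{n+1}/y_n = 1 + z(1+7/25z) = 1 + z + 7/25z²
  R(z) = 1 + z + 7/25z².

Find x<0 with |R(x)|<1.
x=-0.46: |R|=0.5992
R=1: x+7/25x²=0 ⇒ x=−25/7=-3.5714; min R=1−1/(4·7/25)=0.1071>−1
Confirm numerically:
  x=-3.251: |R|=0.70832 <1
  x=-3.244: |R|=0.70259 <1
  x=-2.721: |R|=0.35208 <1
  x=-1.771: |R|=0.10720 <1
  x=-4.123: |R|=1.63676 >1
  x=-3.757: |R|=1.19521 >1
Interval (-3.5714, 0).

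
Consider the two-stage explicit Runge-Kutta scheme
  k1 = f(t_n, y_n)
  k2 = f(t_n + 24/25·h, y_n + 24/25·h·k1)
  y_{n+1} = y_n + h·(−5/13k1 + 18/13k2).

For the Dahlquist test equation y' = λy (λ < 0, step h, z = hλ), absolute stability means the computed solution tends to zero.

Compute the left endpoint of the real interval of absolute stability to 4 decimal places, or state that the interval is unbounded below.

Test eqn y'=λy, z=hλ:
  k1=λy_n ⇒ h·k1=z·y_n;  k2=λ(1+24/25z)y_n ⇒ h·k2=z(1+24/25z)y_n
  y_{n+1}/y_n = 1 − 5/13z + 18/13z(1+24/25z) = 1 + z + 432/325z²
  R(z) = 1 + z + 432/325z².

Solve |R(x)|<1 on ℝ⁻.
x=-1.37: |R|=2.1248
R=1: x+432/325x²=0 ⇒ x=−325/432=-0.7523; min R=1−1/(4·432/325)=0.8119>−1
Confirm numerically:
  x=-0.652: |R|=0.91306 <1
  x=-0.427: |R|=0.81536 <1
  x=-0.310: |R|=0.81774 <1
  x=-0.946: |R|=1.24355 >1
  x=-0.829: |R|=1.08450 >1
Interval (-0.7523, 0).

left endpoint -0.7523.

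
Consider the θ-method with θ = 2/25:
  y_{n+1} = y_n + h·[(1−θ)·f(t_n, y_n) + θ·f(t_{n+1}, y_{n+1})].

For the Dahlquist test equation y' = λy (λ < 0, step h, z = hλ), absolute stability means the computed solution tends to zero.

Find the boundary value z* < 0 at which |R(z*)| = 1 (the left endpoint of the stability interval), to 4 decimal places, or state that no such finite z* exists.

Test eqn y'=λy, z=hλ:
  y_{n+1} = y_n + z·[23/25·y_n + 2/25·y_{n+1}] ⇒ (1 − 2/25z)y_{n+1} = (1 + 23/25z)y_n
  Hence R(z) = (1 + 23/25z)/(1 − 2/25z).

Solve |R(x)|<1 on ℝ⁻.
x=-0.37: |R|=0.6406
R=−1: 1+23/25x = −1+2/25x ⇒ -21/25x=2 ⇒ x=2/(-21/25)=-2.3810
Confirm numerically:
  x=-2.109: |R|=0.80454 <1
  x=-1.757: |R|=0.54047 <1
  x=-0.998: |R|=0.07579 <1
  x=-2.853: |R|=1.32284 >1
  x=-2.748: |R|=1.25275 >1
  x=-2.435: |R|=1.03800 >1
So |R|<1 on (-2.3810, 0).

left endpoint -2.3810.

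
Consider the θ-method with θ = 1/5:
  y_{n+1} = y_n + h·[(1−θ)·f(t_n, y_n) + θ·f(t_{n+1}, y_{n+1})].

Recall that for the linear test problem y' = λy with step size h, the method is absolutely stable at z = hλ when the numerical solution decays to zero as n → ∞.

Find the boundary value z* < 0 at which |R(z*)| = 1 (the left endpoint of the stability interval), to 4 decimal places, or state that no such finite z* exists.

With y'=λy (z=hλ):
  y_{n+1} = y_n + z·[4/5·y_n + 1/5·y_{n+1}] ⇒ (1 − 1/5z)y_{n+1} = (1 + 4/5z)y_n
  Hence R(z) = (1 + 4/5z)/(1 − 1/5z).

Solve |R(x)|<1 on ℝ⁻.
x=-1.71: |R|=0.2742
R=−1: 1+4/5x = −1+1/5x ⇒ -3/5x=2 ⇒ x=2/(-3/5)=-3.3333
Confirm numerically:
  x=-2.364: |R|=0.60511 <1
  x=-2.261: |R|=0.55695 <1
  x=-1.683: |R|=0.25917 <1
  x=-3.737: |R|=1.13861 >1
  x=-3.728: |R|=1.13566 >1
Interval (-3.3333, 0).

left endpoint -3.3333.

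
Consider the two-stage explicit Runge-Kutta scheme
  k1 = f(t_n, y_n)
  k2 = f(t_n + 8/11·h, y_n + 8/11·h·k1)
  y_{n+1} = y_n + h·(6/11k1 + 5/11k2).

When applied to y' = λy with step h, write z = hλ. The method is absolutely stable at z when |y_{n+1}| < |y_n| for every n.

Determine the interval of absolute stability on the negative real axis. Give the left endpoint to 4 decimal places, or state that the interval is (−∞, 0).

z∈(-3.0250,0).

Set f=λy, z=hλ:
  k1=λy_n ⇒ h·k1=z·y_n;  k2=λ(1+8/11z)y_n ⇒ h·k2=z(1+8/11z)y_n
  y_{n+1}/y_n = 1 + 6/11z + 5/11z(1+8/11z) = 1 + z + 40/121z²
  so R(z) = 1 + z + 40/121z².

Need |R(x)|<1, x<0.
x=-0.31: |R|=0.7218
R=1: x+40/121x²=0 ⇒ x=−121/40=-3.0250; min R=1−1/(4·40/121)=0.2437>−1
Confirm numerically:
  x=-2.726: |R|=0.73055 <1
  x=-2.328: |R|=0.46360 <1
  x=-2.199: |R|=0.39955 <1
  x=-1.817: |R|=0.27440 <1
  x=-3.547: |R|=1.61208 >1
  x=-3.328: |R|=1.33335 >1
Stable set (-3.0250, 0).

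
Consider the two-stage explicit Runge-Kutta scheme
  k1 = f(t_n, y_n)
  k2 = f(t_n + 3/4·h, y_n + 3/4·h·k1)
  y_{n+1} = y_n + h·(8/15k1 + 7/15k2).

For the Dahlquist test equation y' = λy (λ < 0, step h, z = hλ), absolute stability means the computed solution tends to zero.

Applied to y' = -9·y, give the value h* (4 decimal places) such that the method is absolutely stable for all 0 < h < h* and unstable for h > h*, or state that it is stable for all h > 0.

(-2.8571,0); λ=-9 ⇒ h* = (20/7)/9 = 0.3175.

Test eqn y'=λy, z=hλ:
  k1=λy_n ⇒ h·k1=z·y_n;  k2=λ(1+3/4z)y_n ⇒ h·k2=z(1+3/4z)y_n
  y_{n+1}/y_n = 1 + 8/15z + 7/15z(1+3/4z) = 1 + z + 7/20z²
  ⇒ R(z) = 1 + z + 7/20z².

Need |R(x)|<1, x<0.
x=-1.59: |R|=0.2948
R=1: x+7/20x²=0 ⇒ x=−20/7=-2.8571; min R=1−1/(4·7/20)=0.2857>−1
Confirm numerically:
  x=-2.823: |R|=0.96627 <1
  x=-2.146: |R|=0.46586 <1
  x=-1.946: |R|=0.37942 <1
  x=-3.402: |R|=1.64876 >1
  x=-3.184: |R|=1.36425 >1
  x=-3.162: |R|=1.33739 >1
Interval (-2.8571, 0).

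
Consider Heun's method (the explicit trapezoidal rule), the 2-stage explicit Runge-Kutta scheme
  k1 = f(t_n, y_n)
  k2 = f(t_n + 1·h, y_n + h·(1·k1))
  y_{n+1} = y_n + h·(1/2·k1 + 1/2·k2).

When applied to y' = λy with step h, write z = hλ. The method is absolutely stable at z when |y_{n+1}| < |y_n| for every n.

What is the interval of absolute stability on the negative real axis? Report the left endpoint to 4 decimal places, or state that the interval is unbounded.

(-2.0000, 0).

On y'=λy, z=hλ:
  order 2, 2-stage ⇒ R(z)=1+z+z^2/2
  (e.g. R(-0.61)=0.57605, |R|=0.57605)

Boundary: |R(x)|=1, x<0.
x=-0.61: |R|=0.5760
|R(-2)|=1.0000 |R(-1.94)|=0.9418 |R(-1.23)|=0.5264
Bisect:
  x_lo=-2.4988 |R|=1.6232  x_hi=-0.1787 |R|=0.8373
  mid=-1.33873 |R|=0.55737 →hi
  mid=-1.91875 |R|=0.92205 →hi
  mid=-2.20876 |R|=1.23055 →lo
  mid=-2.06375 |R|=1.06579 →lo
  mid=-1.99125 |R|=0.99129 →hi
  mid=-2.02750 |R|=1.02788 →lo
  mid=-2.00938 |R|=1.00942 →lo
  mid=-2.00031 |R|=1.00031 →lo
  ...
  [-2.00003,-1.99989] ⇒ x*=-2.0000
Stable set (-2.0000, 0).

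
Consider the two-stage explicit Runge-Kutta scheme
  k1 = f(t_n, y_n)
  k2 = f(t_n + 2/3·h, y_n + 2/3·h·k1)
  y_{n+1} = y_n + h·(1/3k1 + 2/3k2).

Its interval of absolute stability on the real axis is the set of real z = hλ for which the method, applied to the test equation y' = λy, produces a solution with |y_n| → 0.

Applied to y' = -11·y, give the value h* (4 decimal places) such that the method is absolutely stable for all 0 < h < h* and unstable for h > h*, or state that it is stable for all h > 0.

Set f=λy, z=hλ:
  k1=λy_n ⇒ h·k1=z·y_n;  k2=λ(1+2/3z)y_n ⇒ h·k2=z(1+2/3z)y_n
  y_{n+1}/y_n = 1 + 1/3z + 2/3z(1+2/3z) = 1 + z + 4/9z²
  R(z) = 1 + z + 4/9z².

Find x<0 with |R(x)|<1.
x=-0.88: |R|=0.4642
R=1: x+4/9x²=0 ⇒ x=−9/4=-2.2500; min R=1−1/(4·4/9)=0.4375>−1
Confirm numerically:
  x=-2.182: |R|=0.93406 <1
  x=-2.093: |R|=0.85396 <1
  x=-1.997: |R|=0.77545 <1
  x=-2.848: |R|=1.75694 >1
  x=-2.718: |R|=1.56534 >1
  x=-2.362: |R|=1.11758 >1
Interval (-2.2500, 0).

(-2.2500,0); λ=-11 ⇒ h* = (9/4)/11 = 0.2045.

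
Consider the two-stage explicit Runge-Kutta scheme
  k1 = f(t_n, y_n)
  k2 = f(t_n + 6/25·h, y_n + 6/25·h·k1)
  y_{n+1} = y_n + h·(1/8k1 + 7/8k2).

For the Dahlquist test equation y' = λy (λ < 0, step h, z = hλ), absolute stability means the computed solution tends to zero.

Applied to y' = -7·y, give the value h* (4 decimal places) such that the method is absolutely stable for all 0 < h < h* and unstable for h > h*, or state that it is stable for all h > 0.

Test eqn y'=λy, z=hλ:
  k1=λy_n ⇒ h·k1=z·y_n;  k2=λ(1+6/25z)y_n ⇒ h·k2=z(1+6/25z)y_n
  y_{n+1}/y_n = 1 + 1/8z + 7/8z(1+6/25z) = 1 + z + 21/100z²
  R(z) = 1 + z + 21/100z².

Boundary: |R(x)|=1, x<0.
x=-0.66: |R|=0.4315
R=1: x+21/100x²=0 ⇒ x=−100/21=-4.7619; min R=1−1/(4·21/100)=-0.1905>−1
Confirm numerically:
  x=-3.563: |R|=0.10294 <1
  x=-2.882: |R|=0.13776 <1
  x=-2.728: |R|=0.16518 <1
  x=-5.199: |R|=1.47722 >1
  x=-4.947: |R|=1.19229 >1
  x=-4.878: |R|=1.11893 >1
So |R|<1 on (-4.7619, 0).

(-4.7619,0); λ=-7 ⇒ h* = (100/21)/7 = 0.6803.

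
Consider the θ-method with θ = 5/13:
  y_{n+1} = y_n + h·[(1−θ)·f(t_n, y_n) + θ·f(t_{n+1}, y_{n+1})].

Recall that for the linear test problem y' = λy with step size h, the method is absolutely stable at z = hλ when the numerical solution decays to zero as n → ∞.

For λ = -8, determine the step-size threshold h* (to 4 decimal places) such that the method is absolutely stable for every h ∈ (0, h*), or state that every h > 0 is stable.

(-8.6667,0); λ=-8 ⇒ h* = (26/3)/8 = 1.0833.

Set f=λy, z=hλ:
  y_{n+1} = y_n + z·[8/13·y_n + 5/13·y_{n+1}] ⇒ (1 − 5/13z)y_{n+1} = (1 + 8/13z)y_n
  ⇒ R(z) = (1 + 8/13z)/(1 − 5/13z).

Find x<0 with |R(x)|<1.
x=-1.78: |R|=0.0566
R=−1: 1+8/13x = −1+5/13x ⇒ -3/13x=2 ⇒ x=2/(-3/13)=-8.6667
Confirm numerically:
  x=-8.288: |R|=0.97913 <1
  x=-5.315: |R|=0.74593 <1
  x=-4.276: |R|=0.61687 <1
  x=-3.936: |R|=0.56573 <1
  x=-9.115: |R|=1.02296 >1
  x=-8.881: |R|=1.01120 >1
  x=-8.766: |R|=1.00524 >1
Stable set (-8.6667, 0).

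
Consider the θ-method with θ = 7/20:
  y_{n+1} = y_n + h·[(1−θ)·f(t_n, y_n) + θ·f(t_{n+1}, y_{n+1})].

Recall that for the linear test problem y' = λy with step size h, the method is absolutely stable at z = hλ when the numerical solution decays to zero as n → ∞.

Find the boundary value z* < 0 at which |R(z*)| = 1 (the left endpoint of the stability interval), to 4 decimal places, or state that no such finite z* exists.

left endpoint -6.6667.

Set f=λy, z=hλ:
  y_{n+1} = y_n + z·[13/20·y_n + 7/20·y_{n+1}] ⇒ (1 − 7/20z)y_{n+1} = (1 + 13/20z)y_n
  Hence R(z) = (1 + 13/20z)/(1 − 7/20z).

Solve |R(x)|<1 on ℝ⁻.
x=-1.71: |R|=0.0698
R=−1: 1+13/20x = −1+7/20x ⇒ -3/10x=2 ⇒ x=2/(-3/10)=-6.6667
Confirm numerically:
  x=-6.056: |R|=0.94127 <1
  x=-5.468: |R|=0.87659 <1
  x=-5.235: |R|=0.84835 <1
  x=-2.848: |R|=0.42628 <1
  x=-7.127: |R|=1.03952 >1
  x=-6.818: |R|=1.01341 >1
  x=-6.692: |R|=1.00227 >1
So |R|<1 on (-6.6667, 0).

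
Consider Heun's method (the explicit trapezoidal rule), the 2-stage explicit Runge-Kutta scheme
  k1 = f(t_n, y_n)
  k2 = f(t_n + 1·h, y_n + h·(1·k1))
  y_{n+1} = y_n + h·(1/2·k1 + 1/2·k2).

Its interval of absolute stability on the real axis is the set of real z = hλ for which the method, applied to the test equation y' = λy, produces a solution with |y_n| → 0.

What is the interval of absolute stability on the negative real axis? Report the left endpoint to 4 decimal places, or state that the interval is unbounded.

Set f=λy, z=hλ:
  order 2, 2-stage ⇒ R(z)=1+z+z^2/2
  (e.g. R(-0.38)=0.69220, |R|=0.69220)

Boundary: |R(x)|=1, x<0.
x=-0.38: |R|=0.6922
|R(-1.95)|=0.9512 |R(-1.78)|=0.8042 |R(-1.53)|=0.6404
Bisect:
  x_lo=-2.8129 |R|=2.1432  x_hi=-0.1883 |R|=0.8294
  mid=-1.50060 |R|=0.62530 →hi
  mid=-2.15673 |R|=1.16902 →lo
  mid=-1.82867 |R|=0.84334 →hi
  mid=-1.99270 |R|=0.99273 →hi
  mid=-2.07472 |R|=1.07751 →lo
  mid=-2.03371 |R|=1.03428 →lo
  mid=-2.01320 |R|=1.01329 →lo
  ...
  [-2.00007,-1.99991] ⇒ x*=-2.0000
Interval (-2.0000, 0).

z∈(-2.0000,0).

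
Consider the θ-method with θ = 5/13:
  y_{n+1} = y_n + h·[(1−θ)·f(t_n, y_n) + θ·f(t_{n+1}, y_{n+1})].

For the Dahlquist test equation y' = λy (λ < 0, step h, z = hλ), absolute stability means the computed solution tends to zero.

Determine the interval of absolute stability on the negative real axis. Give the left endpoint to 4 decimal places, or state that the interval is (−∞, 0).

On y'=λy, z=hλ:
  y_{n+1} = y_n + z·[8/13·y_n + 5/13·y_{n+1}] ⇒ (1 − 5/13z)y_{n+1} = (1 + 8/13z)y_n
  ⇒ R(z) = (1 + 8/13z)/(1 − 5/13z).

Find x<0 with |R(x)|<1.
x=-1.07: |R|=0.2420
R=−1: 1+8/13x = −1+5/13x ⇒ -3/13x=2 ⇒ x=2/(-3/13)=-8.6667
Confirm numerically:
  x=-5.820: |R|=0.79715 <1
  x=-4.751: |R|=0.68040 <1
  x=-3.972: |R|=0.57139 <1
  x=-8.988: |R|=1.01664 >1
  x=-8.939: |R|=1.01416 >1
Stable set (-8.6667, 0).

(-8.6667, 0).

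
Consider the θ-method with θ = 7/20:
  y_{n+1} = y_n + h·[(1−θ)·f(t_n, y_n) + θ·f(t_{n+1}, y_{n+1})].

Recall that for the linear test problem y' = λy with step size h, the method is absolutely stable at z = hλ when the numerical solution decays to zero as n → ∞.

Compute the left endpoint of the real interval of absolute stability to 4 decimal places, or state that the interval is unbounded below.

With y'=λy (z=hλ):
  y_{n+1} = y_n + z·[13/20·y_n + 7/20·y_{n+1}] ⇒ (1 − 7/20z)y_{n+1} = (1 + 13/20z)y_n
  R(z) = (1 + 13/20z)/(1 − 7/20z).

Need |R(x)|<1, x<0.
x=-1.13: |R|=0.1903
R=−1: 1+13/20x = −1+7/20x ⇒ -3/10x=2 ⇒ x=2/(-3/10)=-6.6667
Confirm numerically:
  x=-6.396: |R|=0.97493 <1
  x=-6.364: |R|=0.97187 <1
  x=-6.318: |R|=0.96743 <1
  x=-5.069: |R|=0.82723 <1
  x=-6.989: |R|=1.02806 >1
  x=-6.837: |R|=1.01506 >1
  x=-6.783: |R|=1.01034 >1
Stable set (-6.6667, 0).

z* = -6.6667.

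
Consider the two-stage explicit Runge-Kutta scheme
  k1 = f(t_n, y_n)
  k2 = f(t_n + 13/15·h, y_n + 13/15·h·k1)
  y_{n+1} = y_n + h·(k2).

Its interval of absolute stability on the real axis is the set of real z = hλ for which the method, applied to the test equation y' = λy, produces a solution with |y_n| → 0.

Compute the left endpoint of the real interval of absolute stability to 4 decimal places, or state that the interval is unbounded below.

On y'=λy, z=hλ:
  k1=λy_n ⇒ h·k1=z·y_n;  k2=λ(1+13/15z)y_n ⇒ h·k2=z(1+13/15z)y_n
  y_{n+1}/y_n = 1 + z(1+13/15z) = 1 + z + 13/15z²
  Hence R(z) = 1 + z + 13/15z².

Find x<0 with |R(x)|<1.
x=-0.61: |R|=0.7125
R=1: x+13/15x²=0 ⇒ x=−15/13=-1.1538; min R=1−1/(4·13/15)=0.7115>−1
Confirm numerically:
  x=-0.758: |R|=0.73996 <1
  x=-0.632: |R|=0.71417 <1
  x=-0.604: |R|=0.71217 <1
  x=-1.646: |R|=1.70207 >1
  x=-1.286: |R|=1.14729 >1
Interval (-1.1538, 0).

left endpoint -1.1538.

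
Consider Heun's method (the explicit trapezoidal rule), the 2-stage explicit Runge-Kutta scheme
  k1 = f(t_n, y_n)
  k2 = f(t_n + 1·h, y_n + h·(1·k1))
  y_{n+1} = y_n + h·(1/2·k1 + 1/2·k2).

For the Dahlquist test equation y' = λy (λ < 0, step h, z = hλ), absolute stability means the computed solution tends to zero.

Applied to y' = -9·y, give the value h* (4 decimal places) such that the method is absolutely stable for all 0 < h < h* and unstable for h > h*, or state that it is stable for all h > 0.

(-2.0000,0); λ=-9 ⇒ h* = 0.2222.

On y'=λy, z=hλ:
  order 2, 2-stage ⇒ R(z)=1+z+z^2/2
  (e.g. R(-1.4)=0.58000, |R|=0.58000)

Need |R(x)|<1, x<0.
x=-1.4: |R|=0.5800
|R(-1.67)|=0.7244 |R(-0.86)|=0.5098 |R(-0.51)|=0.6200
Bisect:
  x_lo=-2.3282 |R|=1.3821  x_hi=-0.3573 |R|=0.7065
  mid=-1.34279 |R|=0.55875 →hi
  mid=-1.83552 |R|=0.84904 →hi
  mid=-2.08188 |R|=1.08523 →lo
  mid=-1.95870 |R|=0.95955 →hi
  mid=-2.02029 |R|=1.02049 →lo
  mid=-1.98949 |R|=0.98955 →hi
  mid=-2.00489 |R|=1.00490 →lo
  mid=-1.99719 |R|=0.99719 →hi
  mid=-2.00104 |R|=1.00104 →lo
  ...
  [-2.00008,-1.99996] ⇒ x*=-2.0000
So |R|<1 on (-2.0000, 0).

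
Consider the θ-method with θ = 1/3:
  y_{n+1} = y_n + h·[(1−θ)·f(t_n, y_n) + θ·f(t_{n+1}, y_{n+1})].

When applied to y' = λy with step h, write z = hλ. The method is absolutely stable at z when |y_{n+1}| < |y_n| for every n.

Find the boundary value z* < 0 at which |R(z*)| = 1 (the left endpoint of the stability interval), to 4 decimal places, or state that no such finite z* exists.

With y'=λy (z=hλ):
  y_{n+1} = y_n + z·[2/3·y_n + 1/3·y_{n+1}] ⇒ (1 − 1/3z)y_{n+1} = (1 + 2/3z)y_n
  ⇒ R(z) = (1 + 2/3z)/(1 − 1/3z).

Boundary: |R(x)|=1, x<0.
x=-0.91: |R|=0.3018
R=−1: 1+2/3x = −1+1/3x ⇒ -1/3x=2 ⇒ x=2/(-1/3)=-6.0000
Confirm numerically:
  x=-5.359: |R|=0.92332 <1
  x=-5.279: |R|=0.91291 <1
  x=-5.248: |R|=0.90883 <1
  x=-4.072: |R|=0.72738 <1
  x=-6.584: |R|=1.06093 >1
  x=-6.290: |R|=1.03122 >1
  x=-6.024: |R|=1.00266 >1
So |R|<1 on (-6.0000, 0).

left endpoint -6.0000.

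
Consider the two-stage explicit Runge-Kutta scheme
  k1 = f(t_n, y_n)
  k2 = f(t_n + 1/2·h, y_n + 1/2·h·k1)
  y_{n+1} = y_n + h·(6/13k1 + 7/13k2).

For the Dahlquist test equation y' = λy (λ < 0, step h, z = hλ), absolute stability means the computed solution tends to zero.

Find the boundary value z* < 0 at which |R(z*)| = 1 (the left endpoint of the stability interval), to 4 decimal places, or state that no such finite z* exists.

On y'=λy, z=hλ:
  k1=λy_n ⇒ h·k1=z·y_n;  k2=λ(1+1/2z)y_n ⇒ h·k2=z(1+1/2z)y_n
  y_{n+1}/y_n = 1 + 6/13z + 7/13z(1+1/2z) = 1 + z + 7/26z²
  R(z) = 1 + z + 7/26z².

Need |R(x)|<1, x<0.
x=-0.94: |R|=0.2979
R=1: x+7/26x²=0 ⇒ x=−26/7=-3.7143; min R=1−1/(4·7/26)=0.0714>−1
Confirm numerically:
  x=-3.367: |R|=0.68519 <1
  x=-2.983: |R|=0.41269 <1
  x=-2.933: |R|=0.38305 <1
  x=-1.955: |R|=0.07401 <1
  x=-4.188: |R|=1.53413 >1
  x=-3.951: |R|=1.25180 >1
  x=-3.845: |R|=1.13531 >1
So |R|<1 on (-3.7143, 0).

left endpoint -3.7143.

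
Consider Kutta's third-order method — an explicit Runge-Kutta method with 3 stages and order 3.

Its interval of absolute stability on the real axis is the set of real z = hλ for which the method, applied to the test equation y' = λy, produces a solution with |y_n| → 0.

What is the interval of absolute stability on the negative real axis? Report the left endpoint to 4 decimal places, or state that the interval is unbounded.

Test eqn y'=λy, z=hλ:
  order 3, 3-stage ⇒ R(z)=1+z+z^2/2+z^3/6
  (e.g. R(-0.74)=0.46626, |R|=0.46626)

Solve |R(x)|<1 on ℝ⁻.
x=-0.74: |R|=0.4663
|R(-2.41)|=0.8389 |R(-1.04)|=0.3133 |R(-0.74)|=0.4663
Bisect:
  x_lo=-3.3247 |R|=2.9230  x_hi=-0.0789 |R|=0.9242
  mid=-1.70181 |R|=0.07519 →hi
  mid=-2.51328 |R|=1.00088 →lo
  mid=-2.10755 |R|=0.44687 →hi
  mid=-2.31041 |R|=0.69691 →hi
  mid=-2.41185 |R|=0.84163 →hi
  mid=-2.46256 |R|=0.91938 →hi
  mid=-2.48792 |R|=0.95965 →hi
  mid=-2.50060 |R|=0.98015 →hi
  mid=-2.50694 |R|=0.99048 →hi
  ...
  [-2.51289,-2.51269] ⇒ x*=-2.5127
Stable set (-2.5127, 0).

z∈(-2.5127,0).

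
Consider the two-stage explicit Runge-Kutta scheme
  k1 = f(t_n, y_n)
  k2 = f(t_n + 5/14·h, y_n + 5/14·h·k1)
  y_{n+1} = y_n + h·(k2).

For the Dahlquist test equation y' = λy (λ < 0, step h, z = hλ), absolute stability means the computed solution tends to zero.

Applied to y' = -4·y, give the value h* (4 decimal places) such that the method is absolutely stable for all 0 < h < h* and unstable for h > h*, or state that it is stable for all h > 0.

(-2.8000,0); λ=-4 ⇒ h* = (14/5)/4 = 0.7000.

Set f=λy, z=hλ:
  k1=λy_n ⇒ h·k1=z·y_n;  k2=λ(1+5/14z)y_n ⇒ h·k2=z(1+5/14z)y_n
  y_{n+1}/y_n = 1 + z(1+5/14z) = 1 + z + 5/14z²
  so R(z) = 1 + z + 5/14z².

Find x<0 with |R(x)|<1.
x=-0.31: |R|=0.7243
R=1: x+5/14x²=0 ⇒ x=−14/5=-2.8000; min R=1−1/(4·5/14)=0.3000>−1
Confirm numerically:
  x=-2.573: |R|=0.79140 <1
  x=-2.544: |R|=0.76741 <1
  x=-2.039: |R|=0.44583 <1
  x=-3.369: |R|=1.68463 >1
  x=-3.359: |R|=1.67060 >1
  x=-3.348: |R|=1.65525 >1
Interval (-2.8000, 0).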